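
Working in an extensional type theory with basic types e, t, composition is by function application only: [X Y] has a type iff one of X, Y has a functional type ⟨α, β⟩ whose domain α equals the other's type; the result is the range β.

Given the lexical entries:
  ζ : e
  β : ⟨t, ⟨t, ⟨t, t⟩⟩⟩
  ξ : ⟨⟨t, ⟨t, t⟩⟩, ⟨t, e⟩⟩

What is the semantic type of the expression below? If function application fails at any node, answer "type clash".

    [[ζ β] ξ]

[ζ β]: e and ⟨t, ⟨t, ⟨t, t⟩⟩⟩ cannot combine by function application — type clash.

type clash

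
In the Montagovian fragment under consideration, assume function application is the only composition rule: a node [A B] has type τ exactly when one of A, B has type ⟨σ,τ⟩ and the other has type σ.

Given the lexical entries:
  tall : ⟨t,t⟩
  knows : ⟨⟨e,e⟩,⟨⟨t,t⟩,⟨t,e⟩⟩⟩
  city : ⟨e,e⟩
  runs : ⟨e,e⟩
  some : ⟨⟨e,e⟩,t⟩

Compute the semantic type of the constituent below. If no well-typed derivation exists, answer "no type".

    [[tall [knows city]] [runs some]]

[knows city]: knows is ⟨⟨e,e⟩,⟨⟨t,t⟩,⟨t,e⟩⟩⟩, city is ⟨e,e⟩; result ⟨⟨t,t⟩,⟨t,e⟩⟩.
[tall [knows city]]: [knows city] is ⟨⟨t,t⟩,⟨t,e⟩⟩, tall is ⟨t,t⟩; result ⟨t,e⟩.
[runs some]: some is ⟨⟨e,e⟩,t⟩, runs is ⟨e,e⟩; result t.
[[tall [knows city]] [runs some]]: [tall [knows city]] is ⟨t,e⟩, [runs some] is t; result e.

e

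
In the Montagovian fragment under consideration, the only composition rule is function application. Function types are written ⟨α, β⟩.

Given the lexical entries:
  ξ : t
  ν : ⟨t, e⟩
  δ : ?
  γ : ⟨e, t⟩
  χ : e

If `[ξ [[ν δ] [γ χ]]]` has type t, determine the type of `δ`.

For [ξ [[ν δ] [γ χ]]] to have type t with ξ of type t, [[ν δ] [γ χ]] must be the function: [[ν δ] [γ χ]] : ⟨t, t⟩.
For [[ν δ] [γ χ]] to have type ⟨t, t⟩ with [γ χ] of type t, [ν δ] must be the function: [ν δ] : ⟨t, ⟨t, t⟩⟩.
For [ν δ] to have type ⟨t, ⟨t, t⟩⟩ with ν of type ⟨t, e⟩, δ must be the function: δ : ⟨⟨t, e⟩, ⟨t, ⟨t, t⟩⟩⟩.

⟨⟨t, e⟩, ⟨t, ⟨t, t⟩⟩⟩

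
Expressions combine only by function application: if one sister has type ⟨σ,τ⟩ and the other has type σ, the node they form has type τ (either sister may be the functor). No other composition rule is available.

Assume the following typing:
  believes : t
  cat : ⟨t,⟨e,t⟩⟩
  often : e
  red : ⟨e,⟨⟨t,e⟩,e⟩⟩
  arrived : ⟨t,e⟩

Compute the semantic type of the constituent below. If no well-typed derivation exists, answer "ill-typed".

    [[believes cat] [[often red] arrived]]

t

[believes cat] — cat of type ⟨t,⟨e,t⟩⟩ combines with believes of type t: type ⟨e,t⟩.
[often red] — red of type ⟨e,⟨⟨t,e⟩,e⟩⟩ combines with often of type e: type ⟨⟨t,e⟩,e⟩.
[[often red] arrived] — [often red] of type ⟨⟨t,e⟩,e⟩ combines with arrived of type ⟨t,e⟩: type e.
[[believes cat] [[often red] arrived]] — [believes cat] of type ⟨e,t⟩ combines with [[often red] arrived] of type e: type t.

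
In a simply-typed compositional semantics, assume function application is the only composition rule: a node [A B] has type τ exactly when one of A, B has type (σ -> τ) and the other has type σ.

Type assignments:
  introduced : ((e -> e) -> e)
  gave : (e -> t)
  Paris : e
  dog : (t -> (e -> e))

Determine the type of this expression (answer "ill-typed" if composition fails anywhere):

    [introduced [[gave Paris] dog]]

[gave Paris]: functor gave : (e -> t), argument Paris : e; result t.
[[gave Paris] dog]: functor dog : (t -> (e -> e)), argument [gave Paris] : t; result (e -> e).
[introduced [[gave Paris] dog]]: functor introduced : ((e -> e) -> e), argument [[gave Paris] dog] : (e -> e); result e.

e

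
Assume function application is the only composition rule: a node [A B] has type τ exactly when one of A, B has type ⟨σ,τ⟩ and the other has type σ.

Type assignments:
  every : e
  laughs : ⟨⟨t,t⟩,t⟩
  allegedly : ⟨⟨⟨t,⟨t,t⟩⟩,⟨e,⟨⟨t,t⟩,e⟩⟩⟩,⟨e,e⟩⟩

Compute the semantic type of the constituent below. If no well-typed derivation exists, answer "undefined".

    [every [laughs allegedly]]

[laughs allegedly]: ⟨⟨t,t⟩,t⟩ with ⟨⟨⟨t,⟨t,t⟩⟩,⟨e,⟨⟨t,t⟩,e⟩⟩⟩,⟨e,e⟩⟩ — neither is a function whose domain matches the other; composition fails here.

undefined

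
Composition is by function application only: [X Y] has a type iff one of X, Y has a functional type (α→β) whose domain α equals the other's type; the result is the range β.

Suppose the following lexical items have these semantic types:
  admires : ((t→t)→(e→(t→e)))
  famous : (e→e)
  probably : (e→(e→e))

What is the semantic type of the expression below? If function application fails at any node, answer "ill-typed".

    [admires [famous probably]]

ill-typed

At [famous probably]: neither (e→e) nor (e→(e→e)) can take the other as argument; the node is ill-typed.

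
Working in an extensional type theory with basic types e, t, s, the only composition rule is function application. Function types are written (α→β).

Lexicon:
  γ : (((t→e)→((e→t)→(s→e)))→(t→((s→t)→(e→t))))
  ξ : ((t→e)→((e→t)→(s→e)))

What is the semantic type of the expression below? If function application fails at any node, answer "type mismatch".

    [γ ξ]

[γ ξ]: γ is (((t→e)→((e→t)→(s→e)))→(t→((s→t)→(e→t)))), ξ is ((t→e)→((e→t)→(s→e))); result (t→((s→t)→(e→t))).

(t→((s→t)→(e→t)))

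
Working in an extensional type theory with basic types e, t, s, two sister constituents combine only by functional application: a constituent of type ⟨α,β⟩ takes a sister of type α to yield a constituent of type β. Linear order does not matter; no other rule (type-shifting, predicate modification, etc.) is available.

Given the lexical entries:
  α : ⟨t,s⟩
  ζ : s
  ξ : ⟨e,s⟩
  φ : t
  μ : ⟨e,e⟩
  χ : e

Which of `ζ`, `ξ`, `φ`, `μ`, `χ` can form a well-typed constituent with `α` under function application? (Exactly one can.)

ζ : s — neither side's domain matches the other.
ξ : ⟨e,s⟩ — neither side's domain matches the other.
φ — combines: α : ⟨t,s⟩ takes φ : t as argument, giving s.
μ : ⟨e,e⟩ — neither side's domain matches the other.
χ : e — neither side's domain matches the other.

φ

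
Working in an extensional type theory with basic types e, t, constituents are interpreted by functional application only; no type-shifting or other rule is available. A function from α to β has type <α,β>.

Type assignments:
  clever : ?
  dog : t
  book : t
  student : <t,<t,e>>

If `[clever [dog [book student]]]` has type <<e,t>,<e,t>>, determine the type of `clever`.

At [clever [dog [book student]]] (required: <<e,t>,<e,t>>): [dog [book student]] is e, which is not a function with range <<e,t>,<e,t>>; hence clever is the functor — type <e,<<e,t>,<e,t>>>.

<e,<<e,t>,<e,t>>>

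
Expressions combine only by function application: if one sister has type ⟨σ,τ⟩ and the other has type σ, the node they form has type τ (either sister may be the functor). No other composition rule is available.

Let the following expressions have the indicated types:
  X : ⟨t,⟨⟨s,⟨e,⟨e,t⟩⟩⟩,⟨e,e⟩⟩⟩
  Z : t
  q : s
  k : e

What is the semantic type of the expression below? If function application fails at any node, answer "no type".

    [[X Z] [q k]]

[X Z]: X is ⟨t,⟨⟨s,⟨e,⟨e,t⟩⟩⟩,⟨e,e⟩⟩⟩, Z is t; result ⟨⟨s,⟨e,⟨e,t⟩⟩⟩,⟨e,e⟩⟩.
[q k]: s and e cannot combine by function application — type clash.

no type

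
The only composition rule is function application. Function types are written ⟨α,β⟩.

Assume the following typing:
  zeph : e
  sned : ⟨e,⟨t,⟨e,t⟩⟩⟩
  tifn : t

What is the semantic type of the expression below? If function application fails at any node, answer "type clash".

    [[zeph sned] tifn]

[zeph sned]: functor sned : ⟨e,⟨t,⟨e,t⟩⟩⟩, argument zeph : e; result ⟨t,⟨e,t⟩⟩.
[[zeph sned] tifn]: functor [zeph sned] : ⟨t,⟨e,t⟩⟩, argument tifn : t; result ⟨e,t⟩.

⟨e,t⟩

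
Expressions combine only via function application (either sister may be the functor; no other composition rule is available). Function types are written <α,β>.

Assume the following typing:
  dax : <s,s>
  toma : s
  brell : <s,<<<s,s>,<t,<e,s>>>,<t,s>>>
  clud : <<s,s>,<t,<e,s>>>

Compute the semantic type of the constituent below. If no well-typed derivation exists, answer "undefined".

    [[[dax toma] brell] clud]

At [dax toma], dax : <s,s> takes toma : s, giving s.
At [[dax toma] brell], brell : <s,<<<s,s>,<t,<e,s>>>,<t,s>>> takes [dax toma] : s, giving <<<s,s>,<t,<e,s>>>,<t,s>>.
At [[[dax toma] brell] clud], [[dax toma] brell] : <<<s,s>,<t,<e,s>>>,<t,s>> takes clud : <<s,s>,<t,<e,s>>>, giving <t,s>.

<t,s>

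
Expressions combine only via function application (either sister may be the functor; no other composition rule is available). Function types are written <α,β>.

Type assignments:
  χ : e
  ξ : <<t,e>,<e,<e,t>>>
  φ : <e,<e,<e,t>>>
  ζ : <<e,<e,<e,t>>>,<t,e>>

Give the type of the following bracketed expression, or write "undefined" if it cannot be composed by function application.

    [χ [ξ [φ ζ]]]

[φ ζ] — ζ of type <<e,<e,<e,t>>>,<t,e>> combines with φ of type <e,<e,<e,t>>>: type <t,e>.
[ξ [φ ζ]] — ξ of type <<t,e>,<e,<e,t>>> combines with [φ ζ] of type <t,e>: type <e,<e,t>>.
[χ [ξ [φ ζ]]] — [ξ [φ ζ]] of type <e,<e,t>> combines with χ of type e: type <e,t>.

<e,t>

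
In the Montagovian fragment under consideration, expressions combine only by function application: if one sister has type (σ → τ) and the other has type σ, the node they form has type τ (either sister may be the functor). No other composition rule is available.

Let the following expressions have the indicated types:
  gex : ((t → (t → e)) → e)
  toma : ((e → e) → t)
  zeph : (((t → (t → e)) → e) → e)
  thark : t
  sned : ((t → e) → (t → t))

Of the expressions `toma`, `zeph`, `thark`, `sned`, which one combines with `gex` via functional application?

toma : ((e → e) → t) — neither side's domain matches the other.
zeph — combines: zeph : (((t → (t → e)) → e) → e) takes gex : ((t → (t → e)) → e) as argument, giving e.
thark : t — neither side's domain matches the other.
sned : ((t → e) → (t → t)) — neither side's domain matches the other.

zeph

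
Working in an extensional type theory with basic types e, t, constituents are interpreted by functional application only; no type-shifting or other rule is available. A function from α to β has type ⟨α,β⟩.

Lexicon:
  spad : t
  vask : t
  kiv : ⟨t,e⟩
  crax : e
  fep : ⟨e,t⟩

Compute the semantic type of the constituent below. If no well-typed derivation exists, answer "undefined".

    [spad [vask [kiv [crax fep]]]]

[crax fep]: functor fep : ⟨e,t⟩, argument crax : e; result t.
[kiv [crax fep]]: functor kiv : ⟨t,e⟩, argument [crax fep] : t; result e.
[vask [kiv [crax fep]]]: t with e — neither is a function whose domain matches the other; composition fails here.

undefined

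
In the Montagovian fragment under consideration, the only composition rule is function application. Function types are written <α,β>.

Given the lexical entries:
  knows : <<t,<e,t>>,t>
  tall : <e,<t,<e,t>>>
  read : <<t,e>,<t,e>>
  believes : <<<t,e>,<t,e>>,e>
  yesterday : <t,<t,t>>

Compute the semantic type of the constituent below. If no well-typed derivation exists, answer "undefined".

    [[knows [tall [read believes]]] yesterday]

<t,t>

[read believes] — believes of type <<<t,e>,<t,e>>,e> combines with read of type <<t,e>,<t,e>>: type e.
[tall [read believes]] — tall of type <e,<t,<e,t>>> combines with [read believes] of type e: type <t,<e,t>>.
[knows [tall [read believes]]] — knows of type <<t,<e,t>>,t> combines with [tall [read believes]] of type <t,<e,t>>: type t.
[[knows [tall [read believes]]] yesterday] — yesterday of type <t,<t,t>> combines with [knows [tall [read believes]]] of type t: type <t,t>.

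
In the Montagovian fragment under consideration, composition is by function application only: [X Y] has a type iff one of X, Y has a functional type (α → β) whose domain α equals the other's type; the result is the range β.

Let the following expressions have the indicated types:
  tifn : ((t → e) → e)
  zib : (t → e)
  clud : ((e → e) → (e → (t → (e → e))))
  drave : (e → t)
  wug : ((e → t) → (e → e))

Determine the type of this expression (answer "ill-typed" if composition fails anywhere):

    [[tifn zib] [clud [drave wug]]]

[tifn zib]: tifn is ((t → e) → e), zib is (t → e); result e.
[drave wug]: wug is ((e → t) → (e → e)), drave is (e → t); result (e → e).
[clud [drave wug]]: clud is ((e → e) → (e → (t → (e → e)))), [drave wug] is (e → e); result (e → (t → (e → e))).
[[tifn zib] [clud [drave wug]]]: [clud [drave wug]] is (e → (t → (e → e))), [tifn zib] is e; result (t → (e → e)).

(t → (e → e))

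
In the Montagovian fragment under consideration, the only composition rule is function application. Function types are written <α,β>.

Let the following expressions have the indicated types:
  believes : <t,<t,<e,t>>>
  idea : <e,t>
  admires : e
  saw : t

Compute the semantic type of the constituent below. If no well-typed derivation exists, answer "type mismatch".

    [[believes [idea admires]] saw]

At [idea admires], idea : <e,t> takes admires : e, giving t.
At [believes [idea admires]], believes : <t,<t,<e,t>>> takes [idea admires] : t, giving <t,<e,t>>.
At [[believes [idea admires]] saw], [believes [idea admires]] : <t,<e,t>> takes saw : t, giving <e,t>.

<e,t>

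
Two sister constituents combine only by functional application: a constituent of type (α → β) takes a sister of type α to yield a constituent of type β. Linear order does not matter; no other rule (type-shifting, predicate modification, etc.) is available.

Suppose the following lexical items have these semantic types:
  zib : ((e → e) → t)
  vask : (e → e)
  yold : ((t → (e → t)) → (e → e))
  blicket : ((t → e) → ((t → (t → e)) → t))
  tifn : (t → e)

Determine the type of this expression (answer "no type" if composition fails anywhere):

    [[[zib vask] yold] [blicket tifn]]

no type

[zib vask]: functor zib : ((e → e) → t), argument vask : (e → e); result t.
[[zib vask] yold]: t with ((t → (e → t)) → (e → e)) — neither is a function whose domain matches the other; composition fails here.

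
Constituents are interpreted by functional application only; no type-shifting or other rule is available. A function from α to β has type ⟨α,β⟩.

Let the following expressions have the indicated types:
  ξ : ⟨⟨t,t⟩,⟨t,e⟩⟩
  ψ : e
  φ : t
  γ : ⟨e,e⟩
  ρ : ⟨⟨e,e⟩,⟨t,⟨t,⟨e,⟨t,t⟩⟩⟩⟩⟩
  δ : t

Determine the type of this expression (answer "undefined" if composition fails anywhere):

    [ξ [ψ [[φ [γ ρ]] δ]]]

[γ ρ]: ρ is ⟨⟨e,e⟩,⟨t,⟨t,⟨e,⟨t,t⟩⟩⟩⟩⟩, γ is ⟨e,e⟩; result ⟨t,⟨t,⟨e,⟨t,t⟩⟩⟩⟩.
[φ [γ ρ]]: [γ ρ] is ⟨t,⟨t,⟨e,⟨t,t⟩⟩⟩⟩, φ is t; result ⟨t,⟨e,⟨t,t⟩⟩⟩.
[[φ [γ ρ]] δ]: [φ [γ ρ]] is ⟨t,⟨e,⟨t,t⟩⟩⟩, δ is t; result ⟨e,⟨t,t⟩⟩.
[ψ [[φ [γ ρ]] δ]]: [[φ [γ ρ]] δ] is ⟨e,⟨t,t⟩⟩, ψ is e; result ⟨t,t⟩.
[ξ [ψ [[φ [γ ρ]] δ]]]: ξ is ⟨⟨t,t⟩,⟨t,e⟩⟩, [ψ [[φ [γ ρ]] δ]] is ⟨t,t⟩; result ⟨t,e⟩.

⟨t,e⟩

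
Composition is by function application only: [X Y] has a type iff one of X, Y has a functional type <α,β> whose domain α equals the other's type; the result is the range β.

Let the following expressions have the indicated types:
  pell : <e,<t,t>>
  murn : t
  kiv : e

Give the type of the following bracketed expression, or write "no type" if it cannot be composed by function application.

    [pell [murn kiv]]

no type

[murn kiv]: t and e cannot combine by function application — type clash.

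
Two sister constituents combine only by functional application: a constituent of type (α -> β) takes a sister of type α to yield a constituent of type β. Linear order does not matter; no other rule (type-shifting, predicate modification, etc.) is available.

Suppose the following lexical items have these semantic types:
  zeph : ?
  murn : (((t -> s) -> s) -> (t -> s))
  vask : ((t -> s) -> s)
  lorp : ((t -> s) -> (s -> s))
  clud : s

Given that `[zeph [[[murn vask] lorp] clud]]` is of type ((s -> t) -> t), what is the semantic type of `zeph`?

[zeph [[[murn vask] lorp] clud]] is required to be ((s -> t) -> t). [[[murn vask] lorp] clud] : s cannot yield ((s -> t) -> t) as functor, so zeph : (s -> ((s -> t) -> t)).

(s -> ((s -> t) -> t))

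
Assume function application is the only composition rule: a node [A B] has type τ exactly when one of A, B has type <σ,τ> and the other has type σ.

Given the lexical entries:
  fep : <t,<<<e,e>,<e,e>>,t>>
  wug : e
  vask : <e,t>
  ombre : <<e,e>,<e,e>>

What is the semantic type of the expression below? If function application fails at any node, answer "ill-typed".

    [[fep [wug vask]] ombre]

[wug vask]: <e,t> applied to e yields t.
[fep [wug vask]]: <t,<<<e,e>,<e,e>>,t>> applied to t yields <<<e,e>,<e,e>>,t>.
[[fep [wug vask]] ombre]: <<<e,e>,<e,e>>,t> applied to <<e,e>,<e,e>> yields t.

t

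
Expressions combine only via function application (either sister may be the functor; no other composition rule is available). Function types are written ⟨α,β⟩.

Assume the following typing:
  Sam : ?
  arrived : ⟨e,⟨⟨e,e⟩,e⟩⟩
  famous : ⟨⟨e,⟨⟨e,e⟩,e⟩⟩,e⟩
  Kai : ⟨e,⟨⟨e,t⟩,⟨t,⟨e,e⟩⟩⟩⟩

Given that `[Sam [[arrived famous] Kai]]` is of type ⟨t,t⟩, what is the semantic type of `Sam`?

⟨⟨⟨e,t⟩,⟨t,⟨e,e⟩⟩⟩,⟨t,t⟩⟩

For [Sam [[arrived famous] Kai]] to have type ⟨t,t⟩ with [[arrived famous] Kai] of type ⟨⟨e,t⟩,⟨t,⟨e,e⟩⟩⟩, Sam must be the function: Sam : ⟨⟨⟨e,t⟩,⟨t,⟨e,e⟩⟩⟩,⟨t,t⟩⟩.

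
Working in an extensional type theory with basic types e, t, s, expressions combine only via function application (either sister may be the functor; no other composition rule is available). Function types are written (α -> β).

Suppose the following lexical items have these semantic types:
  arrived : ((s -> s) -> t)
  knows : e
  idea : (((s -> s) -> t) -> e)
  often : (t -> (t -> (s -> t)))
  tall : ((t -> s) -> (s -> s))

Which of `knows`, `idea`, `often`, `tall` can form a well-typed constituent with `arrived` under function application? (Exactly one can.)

knows : e — arrived needs (s -> s); knows needs nothing (atomic); neither fits.
idea — combines: idea : (((s -> s) -> t) -> e) takes arrived : ((s -> s) -> t) as argument, giving e.
often : (t -> (t -> (s -> t))) — arrived needs (s -> s); often needs t; neither fits.
tall : ((t -> s) -> (s -> s)) — arrived needs (s -> s); tall needs (t -> s); neither fits.

idea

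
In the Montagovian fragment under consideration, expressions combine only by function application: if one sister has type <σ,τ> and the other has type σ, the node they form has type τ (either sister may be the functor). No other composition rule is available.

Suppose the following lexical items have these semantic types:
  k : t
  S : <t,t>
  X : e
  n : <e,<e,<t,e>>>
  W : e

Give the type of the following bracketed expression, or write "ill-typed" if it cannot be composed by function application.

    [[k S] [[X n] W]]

[k S]: S is <t,t>, k is t; result t.
[X n]: n is <e,<e,<t,e>>>, X is e; result <e,<t,e>>.
[[X n] W]: [X n] is <e,<t,e>>, W is e; result <t,e>.
[[k S] [[X n] W]]: [[X n] W] is <t,e>, [k S] is t; result e.

e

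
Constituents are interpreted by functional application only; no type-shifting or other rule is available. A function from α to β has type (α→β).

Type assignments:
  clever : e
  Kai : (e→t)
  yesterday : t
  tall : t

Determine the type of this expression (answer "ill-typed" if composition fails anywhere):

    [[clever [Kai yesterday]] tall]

ill-typed

[Kai yesterday]: (e→t) and t cannot combine by function application — type clash.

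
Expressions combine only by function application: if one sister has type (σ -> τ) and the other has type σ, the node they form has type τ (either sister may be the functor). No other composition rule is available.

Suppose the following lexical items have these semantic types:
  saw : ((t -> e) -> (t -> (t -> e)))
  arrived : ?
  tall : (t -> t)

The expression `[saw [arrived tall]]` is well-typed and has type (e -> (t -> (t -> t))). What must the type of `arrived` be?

[saw [arrived tall]] must have type (e -> (t -> (t -> t))). The sister saw has type ((t -> e) -> (t -> (t -> e))); that is not a function onto (e -> (t -> (t -> t))), so [arrived tall] must be the functor, of type (((t -> e) -> (t -> (t -> e))) -> (e -> (t -> (t -> t)))).
[arrived tall] must have type (((t -> e) -> (t -> (t -> e))) -> (e -> (t -> (t -> t)))). The sister tall has type (t -> t); that is not a function onto (((t -> e) -> (t -> (t -> e))) -> (e -> (t -> (t -> t)))), so arrived must be the functor, of type ((t -> t) -> (((t -> e) -> (t -> (t -> e))) -> (e -> (t -> (t -> t))))).

((t -> t) -> (((t -> e) -> (t -> (t -> e))) -> (e -> (t -> (t -> t)))))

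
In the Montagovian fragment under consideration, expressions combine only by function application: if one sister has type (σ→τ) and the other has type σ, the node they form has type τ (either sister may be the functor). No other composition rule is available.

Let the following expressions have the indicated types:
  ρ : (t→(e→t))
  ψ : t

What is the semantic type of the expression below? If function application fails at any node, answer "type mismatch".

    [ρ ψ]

(e→t)

[ρ ψ]: ρ is (t→(e→t)), ψ is t; result (e→t).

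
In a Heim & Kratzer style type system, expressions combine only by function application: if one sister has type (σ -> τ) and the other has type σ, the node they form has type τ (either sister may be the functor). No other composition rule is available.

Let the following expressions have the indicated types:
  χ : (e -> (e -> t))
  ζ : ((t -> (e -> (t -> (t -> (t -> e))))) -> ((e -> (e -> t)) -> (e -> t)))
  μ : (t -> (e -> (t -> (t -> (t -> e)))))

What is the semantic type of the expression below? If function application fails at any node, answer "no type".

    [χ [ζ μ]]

At [ζ μ], ζ : ((t -> (e -> (t -> (t -> (t -> e))))) -> ((e -> (e -> t)) -> (e -> t))) takes μ : (t -> (e -> (t -> (t -> (t -> e))))), giving ((e -> (e -> t)) -> (e -> t)).
At [χ [ζ μ]], [ζ μ] : ((e -> (e -> t)) -> (e -> t)) takes χ : (e -> (e -> t)), giving (e -> t).

(e -> t)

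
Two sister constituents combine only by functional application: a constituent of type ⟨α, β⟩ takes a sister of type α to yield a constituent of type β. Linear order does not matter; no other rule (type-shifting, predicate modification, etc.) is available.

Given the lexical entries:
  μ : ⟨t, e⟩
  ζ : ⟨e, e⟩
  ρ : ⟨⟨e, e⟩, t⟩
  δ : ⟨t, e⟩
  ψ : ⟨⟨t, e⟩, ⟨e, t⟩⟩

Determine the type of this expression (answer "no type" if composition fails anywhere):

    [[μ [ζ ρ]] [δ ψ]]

t

[ζ ρ] — ρ of type ⟨⟨e, e⟩, t⟩ combines with ζ of type ⟨e, e⟩: type t.
[μ [ζ ρ]] — μ of type ⟨t, e⟩ combines with [ζ ρ] of type t: type e.
[δ ψ] — ψ of type ⟨⟨t, e⟩, ⟨e, t⟩⟩ combines with δ of type ⟨t, e⟩: type ⟨e, t⟩.
[[μ [ζ ρ]] [δ ψ]] — [δ ψ] of type ⟨e, t⟩ combines with [μ [ζ ρ]] of type e: type t.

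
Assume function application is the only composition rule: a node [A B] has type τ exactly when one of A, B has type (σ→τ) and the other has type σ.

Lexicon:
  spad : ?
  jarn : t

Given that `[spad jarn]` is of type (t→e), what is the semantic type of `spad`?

(t→(t→e))

For [spad jarn] to have type (t→e) with jarn of type t, spad must be the function: spad : (t→(t→e)).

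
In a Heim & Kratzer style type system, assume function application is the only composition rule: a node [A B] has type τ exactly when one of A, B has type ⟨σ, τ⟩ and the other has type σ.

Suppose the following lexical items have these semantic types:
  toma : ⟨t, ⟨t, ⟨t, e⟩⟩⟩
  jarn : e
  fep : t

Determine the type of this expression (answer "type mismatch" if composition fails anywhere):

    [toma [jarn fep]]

At [jarn fep]: neither e nor t can take the other as argument; the node is ill-typed.

type mismatch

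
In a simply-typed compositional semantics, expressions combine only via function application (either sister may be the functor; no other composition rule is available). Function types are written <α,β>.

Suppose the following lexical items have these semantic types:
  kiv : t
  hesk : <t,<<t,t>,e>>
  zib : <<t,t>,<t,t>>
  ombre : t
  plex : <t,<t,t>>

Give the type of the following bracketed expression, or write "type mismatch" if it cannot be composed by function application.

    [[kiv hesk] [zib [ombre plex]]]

e

[kiv hesk]: hesk is <t,<<t,t>,e>>, kiv is t; result <<t,t>,e>.
[ombre plex]: plex is <t,<t,t>>, ombre is t; result <t,t>.
[zib [ombre plex]]: zib is <<t,t>,<t,t>>, [ombre plex] is <t,t>; result <t,t>.
[[kiv hesk] [zib [ombre plex]]]: [kiv hesk] is <<t,t>,e>, [zib [ombre plex]] is <t,t>; result e.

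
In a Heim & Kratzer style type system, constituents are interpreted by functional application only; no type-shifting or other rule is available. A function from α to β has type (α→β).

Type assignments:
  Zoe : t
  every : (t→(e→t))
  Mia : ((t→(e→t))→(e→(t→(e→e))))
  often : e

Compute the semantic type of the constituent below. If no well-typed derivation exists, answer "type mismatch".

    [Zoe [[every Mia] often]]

At [every Mia], Mia : ((t→(e→t))→(e→(t→(e→e)))) takes every : (t→(e→t)), giving (e→(t→(e→e))).
At [[every Mia] often], [every Mia] : (e→(t→(e→e))) takes often : e, giving (t→(e→e)).
At [Zoe [[every Mia] often]], [[every Mia] often] : (t→(e→e)) takes Zoe : t, giving (e→e).

(e→e)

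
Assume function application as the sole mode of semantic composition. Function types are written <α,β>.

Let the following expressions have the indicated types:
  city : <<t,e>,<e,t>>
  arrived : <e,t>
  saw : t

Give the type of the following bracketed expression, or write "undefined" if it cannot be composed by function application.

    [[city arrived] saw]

At [city arrived]: neither <<t,e>,<e,t>> nor <e,t> can take the other as argument; the node is ill-typed.

undefined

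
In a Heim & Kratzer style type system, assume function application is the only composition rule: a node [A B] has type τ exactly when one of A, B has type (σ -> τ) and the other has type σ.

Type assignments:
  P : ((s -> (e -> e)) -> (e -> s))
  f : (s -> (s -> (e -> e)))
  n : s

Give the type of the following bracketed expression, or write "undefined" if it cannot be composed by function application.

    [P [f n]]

[f n]: f is (s -> (s -> (e -> e))), n is s; result (s -> (e -> e)).
[P [f n]]: P is ((s -> (e -> e)) -> (e -> s)), [f n] is (s -> (e -> e)); result (e -> s).

(e -> s)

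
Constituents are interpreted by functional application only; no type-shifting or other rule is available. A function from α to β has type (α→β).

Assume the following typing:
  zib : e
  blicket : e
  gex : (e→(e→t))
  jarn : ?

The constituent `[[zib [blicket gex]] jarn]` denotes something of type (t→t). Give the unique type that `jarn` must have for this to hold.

At [[zib [blicket gex]] jarn] (required: (t→t)): [zib [blicket gex]] is t, which is not a function with range (t→t); hence jarn is the functor — type (t→(t→t)).

(t→(t→t))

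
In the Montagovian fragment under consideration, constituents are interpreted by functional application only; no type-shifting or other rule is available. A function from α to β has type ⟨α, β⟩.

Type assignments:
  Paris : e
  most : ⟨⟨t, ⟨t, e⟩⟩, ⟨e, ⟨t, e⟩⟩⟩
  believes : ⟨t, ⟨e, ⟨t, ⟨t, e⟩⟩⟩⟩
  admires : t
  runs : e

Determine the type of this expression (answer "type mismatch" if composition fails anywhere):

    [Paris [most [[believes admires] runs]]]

⟨t, e⟩

At [believes admires], believes : ⟨t, ⟨e, ⟨t, ⟨t, e⟩⟩⟩⟩ takes admires : t, giving ⟨e, ⟨t, ⟨t, e⟩⟩⟩.
At [[believes admires] runs], [believes admires] : ⟨e, ⟨t, ⟨t, e⟩⟩⟩ takes runs : e, giving ⟨t, ⟨t, e⟩⟩.
At [most [[believes admires] runs]], most : ⟨⟨t, ⟨t, e⟩⟩, ⟨e, ⟨t, e⟩⟩⟩ takes [[believes admires] runs] : ⟨t, ⟨t, e⟩⟩, giving ⟨e, ⟨t, e⟩⟩.
At [Paris [most [[believes admires] runs]]], [most [[believes admires] runs]] : ⟨e, ⟨t, e⟩⟩ takes Paris : e, giving ⟨t, e⟩.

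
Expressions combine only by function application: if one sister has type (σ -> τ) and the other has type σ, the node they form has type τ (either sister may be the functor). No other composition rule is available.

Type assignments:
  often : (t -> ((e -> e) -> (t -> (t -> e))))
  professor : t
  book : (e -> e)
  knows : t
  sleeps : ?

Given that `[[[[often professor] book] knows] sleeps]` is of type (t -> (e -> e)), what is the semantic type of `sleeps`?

For [[[[often professor] book] knows] sleeps] to have type (t -> (e -> e)) with [[[often professor] book] knows] of type (t -> e), sleeps must be the function: sleeps : ((t -> e) -> (t -> (e -> e))).

((t -> e) -> (t -> (e -> e)))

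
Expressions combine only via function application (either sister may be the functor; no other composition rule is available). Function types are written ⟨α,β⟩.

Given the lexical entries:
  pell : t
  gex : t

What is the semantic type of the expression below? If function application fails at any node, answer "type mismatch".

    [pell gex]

type mismatch

[pell gex]: t and t cannot combine by function application — type clash.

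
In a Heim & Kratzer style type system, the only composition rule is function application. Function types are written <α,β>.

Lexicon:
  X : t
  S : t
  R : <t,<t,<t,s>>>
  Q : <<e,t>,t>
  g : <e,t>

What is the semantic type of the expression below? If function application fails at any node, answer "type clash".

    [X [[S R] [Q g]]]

s

[S R]: <t,<t,<t,s>>> applied to t yields <t,<t,s>>.
[Q g]: <<e,t>,t> applied to <e,t> yields t.
[[S R] [Q g]]: <t,<t,s>> applied to t yields <t,s>.
[X [[S R] [Q g]]]: <t,s> applied to t yields s.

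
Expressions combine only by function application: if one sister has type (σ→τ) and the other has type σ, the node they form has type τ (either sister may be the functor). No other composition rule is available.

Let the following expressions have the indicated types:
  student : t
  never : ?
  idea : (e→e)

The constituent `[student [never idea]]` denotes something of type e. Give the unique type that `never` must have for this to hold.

((e→e)→(t→e))

[student [never idea]] must have type e. The sister student has type t; that is not a function onto e, so [never idea] must be the functor, of type (t→e).
[never idea] must have type (t→e). The sister idea has type (e→e); that is not a function onto (t→e), so never must be the functor, of type ((e→e)→(t→e)).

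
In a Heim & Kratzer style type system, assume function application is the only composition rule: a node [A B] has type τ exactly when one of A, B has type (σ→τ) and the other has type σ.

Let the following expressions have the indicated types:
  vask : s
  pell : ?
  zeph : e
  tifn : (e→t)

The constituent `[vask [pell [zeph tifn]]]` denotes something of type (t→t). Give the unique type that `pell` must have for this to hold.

(t→(s→(t→t)))

At [vask [pell [zeph tifn]]] (required: (t→t)): vask is s, which is not a function with range (t→t); hence [pell [zeph tifn]] is the functor — type (s→(t→t)).
At [pell [zeph tifn]] (required: (s→(t→t))): [zeph tifn] is t, which is not a function with range (s→(t→t)); hence pell is the functor — type (t→(s→(t→t))).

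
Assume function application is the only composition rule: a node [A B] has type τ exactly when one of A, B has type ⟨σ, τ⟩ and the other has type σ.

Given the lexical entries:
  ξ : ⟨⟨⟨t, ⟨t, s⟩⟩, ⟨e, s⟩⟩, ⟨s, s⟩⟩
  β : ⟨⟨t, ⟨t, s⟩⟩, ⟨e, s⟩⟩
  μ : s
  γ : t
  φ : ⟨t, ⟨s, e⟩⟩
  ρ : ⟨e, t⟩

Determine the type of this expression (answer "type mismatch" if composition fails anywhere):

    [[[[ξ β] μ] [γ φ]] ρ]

[ξ β]: functor ξ : ⟨⟨⟨t, ⟨t, s⟩⟩, ⟨e, s⟩⟩, ⟨s, s⟩⟩, argument β : ⟨⟨t, ⟨t, s⟩⟩, ⟨e, s⟩⟩; result ⟨s, s⟩.
[[ξ β] μ]: functor [ξ β] : ⟨s, s⟩, argument μ : s; result s.
[γ φ]: functor φ : ⟨t, ⟨s, e⟩⟩, argument γ : t; result ⟨s, e⟩.
[[[ξ β] μ] [γ φ]]: functor [γ φ] : ⟨s, e⟩, argument [[ξ β] μ] : s; result e.
[[[[ξ β] μ] [γ φ]] ρ]: functor ρ : ⟨e, t⟩, argument [[[ξ β] μ] [γ φ]] : e; result t.

t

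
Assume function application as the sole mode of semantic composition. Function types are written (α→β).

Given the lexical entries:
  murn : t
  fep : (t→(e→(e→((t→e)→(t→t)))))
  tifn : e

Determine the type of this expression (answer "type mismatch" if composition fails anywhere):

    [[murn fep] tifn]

(e→((t→e)→(t→t)))

[murn fep]: fep is (t→(e→(e→((t→e)→(t→t))))), murn is t; result (e→(e→((t→e)→(t→t)))).
[[murn fep] tifn]: [murn fep] is (e→(e→((t→e)→(t→t)))), tifn is e; result (e→((t→e)→(t→t))).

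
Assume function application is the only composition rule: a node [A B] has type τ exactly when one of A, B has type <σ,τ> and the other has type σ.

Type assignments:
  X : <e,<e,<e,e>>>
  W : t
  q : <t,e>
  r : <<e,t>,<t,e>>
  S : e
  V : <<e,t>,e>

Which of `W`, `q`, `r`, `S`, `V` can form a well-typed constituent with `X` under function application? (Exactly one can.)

W : t — neither side's domain matches the other.
q : <t,e> — neither side's domain matches the other.
r : <<e,t>,<t,e>> — neither side's domain matches the other.
S — combines: X : <e,<e,<e,e>>> takes S : e as argument, giving <e,<e,e>>.
V : <<e,t>,e> — neither side's domain matches the other.

S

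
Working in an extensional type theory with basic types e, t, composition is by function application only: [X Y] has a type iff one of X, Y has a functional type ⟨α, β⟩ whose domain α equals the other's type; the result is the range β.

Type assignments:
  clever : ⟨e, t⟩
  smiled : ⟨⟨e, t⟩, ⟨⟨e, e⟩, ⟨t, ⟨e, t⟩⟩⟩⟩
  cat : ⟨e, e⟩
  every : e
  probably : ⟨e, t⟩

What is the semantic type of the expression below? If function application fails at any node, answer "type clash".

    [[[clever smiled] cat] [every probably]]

[clever smiled]: smiled is ⟨⟨e, t⟩, ⟨⟨e, e⟩, ⟨t, ⟨e, t⟩⟩⟩⟩, clever is ⟨e, t⟩; result ⟨⟨e, e⟩, ⟨t, ⟨e, t⟩⟩⟩.
[[clever smiled] cat]: [clever smiled] is ⟨⟨e, e⟩, ⟨t, ⟨e, t⟩⟩⟩, cat is ⟨e, e⟩; result ⟨t, ⟨e, t⟩⟩.
[every probably]: probably is ⟨e, t⟩, every is e; result t.
[[[clever smiled] cat] [every probably]]: [[clever smiled] cat] is ⟨t, ⟨e, t⟩⟩, [every probably] is t; result ⟨e, t⟩.

⟨e, t⟩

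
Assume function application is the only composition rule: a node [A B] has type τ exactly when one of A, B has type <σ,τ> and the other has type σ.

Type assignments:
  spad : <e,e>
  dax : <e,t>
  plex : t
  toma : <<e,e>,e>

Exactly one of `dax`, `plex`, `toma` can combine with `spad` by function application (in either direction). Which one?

dax : <e,t> — spad needs e; dax needs e; neither fits.
plex : t — spad needs e; plex needs nothing (atomic); neither fits.
toma — combines: toma : <<e,e>,e> takes spad : <e,e> as argument, giving e.

toma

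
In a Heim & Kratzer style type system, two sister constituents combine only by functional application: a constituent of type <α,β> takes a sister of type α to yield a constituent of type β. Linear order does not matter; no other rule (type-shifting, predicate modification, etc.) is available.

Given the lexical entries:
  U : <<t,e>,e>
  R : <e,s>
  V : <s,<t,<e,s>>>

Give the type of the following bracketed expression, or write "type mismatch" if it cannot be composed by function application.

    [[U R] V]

type mismatch

At [U R]: neither <<t,e>,e> nor <e,s> can take the other as argument; the node is ill-typed.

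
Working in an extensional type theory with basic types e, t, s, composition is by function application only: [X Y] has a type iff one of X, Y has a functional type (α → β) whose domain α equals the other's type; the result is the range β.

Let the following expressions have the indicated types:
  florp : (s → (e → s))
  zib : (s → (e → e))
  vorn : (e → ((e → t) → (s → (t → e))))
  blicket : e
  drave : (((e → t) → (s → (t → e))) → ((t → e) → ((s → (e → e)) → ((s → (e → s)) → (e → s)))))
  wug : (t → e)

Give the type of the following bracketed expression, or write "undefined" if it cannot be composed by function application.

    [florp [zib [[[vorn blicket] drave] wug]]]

(e → s)

At [vorn blicket], vorn : (e → ((e → t) → (s → (t → e)))) takes blicket : e, giving ((e → t) → (s → (t → e))).
At [[vorn blicket] drave], drave : (((e → t) → (s → (t → e))) → ((t → e) → ((s → (e → e)) → ((s → (e → s)) → (e → s))))) takes [vorn blicket] : ((e → t) → (s → (t → e))), giving ((t → e) → ((s → (e → e)) → ((s → (e → s)) → (e → s)))).
At [[[vorn blicket] drave] wug], [[vorn blicket] drave] : ((t → e) → ((s → (e → e)) → ((s → (e → s)) → (e → s)))) takes wug : (t → e), giving ((s → (e → e)) → ((s → (e → s)) → (e → s))).
At [zib [[[vorn blicket] drave] wug]], [[[vorn blicket] drave] wug] : ((s → (e → e)) → ((s → (e → s)) → (e → s))) takes zib : (s → (e → e)), giving ((s → (e → s)) → (e → s)).
At [florp [zib [[[vorn blicket] drave] wug]]], [zib [[[vorn blicket] drave] wug]] : ((s → (e → s)) → (e → s)) takes florp : (s → (e → s)), giving (e → s).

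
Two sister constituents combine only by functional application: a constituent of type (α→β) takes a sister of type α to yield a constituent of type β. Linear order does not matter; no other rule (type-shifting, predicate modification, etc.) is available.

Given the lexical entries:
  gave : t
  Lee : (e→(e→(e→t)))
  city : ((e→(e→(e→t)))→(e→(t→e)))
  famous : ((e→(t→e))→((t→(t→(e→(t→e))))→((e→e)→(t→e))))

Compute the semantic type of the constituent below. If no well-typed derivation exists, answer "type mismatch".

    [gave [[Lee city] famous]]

[Lee city]: functor city : ((e→(e→(e→t)))→(e→(t→e))), argument Lee : (e→(e→(e→t))); result (e→(t→e)).
[[Lee city] famous]: functor famous : ((e→(t→e))→((t→(t→(e→(t→e))))→((e→e)→(t→e)))), argument [Lee city] : (e→(t→e)); result ((t→(t→(e→(t→e))))→((e→e)→(t→e))).
At [gave [[Lee city] famous]]: neither t nor ((t→(t→(e→(t→e))))→((e→e)→(t→e))) can take the other as argument; the node is ill-typed.

type mismatch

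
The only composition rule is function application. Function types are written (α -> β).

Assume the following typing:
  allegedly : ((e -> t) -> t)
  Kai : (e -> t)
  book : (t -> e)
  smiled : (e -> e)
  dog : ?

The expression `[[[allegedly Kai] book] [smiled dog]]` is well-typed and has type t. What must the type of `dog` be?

((e -> e) -> (e -> t))

For [[[allegedly Kai] book] [smiled dog]] to have type t with [[allegedly Kai] book] of type e, [smiled dog] must be the function: [smiled dog] : (e -> t).
For [smiled dog] to have type (e -> t) with smiled of type (e -> e), dog must be the function: dog : ((e -> e) -> (e -> t)).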